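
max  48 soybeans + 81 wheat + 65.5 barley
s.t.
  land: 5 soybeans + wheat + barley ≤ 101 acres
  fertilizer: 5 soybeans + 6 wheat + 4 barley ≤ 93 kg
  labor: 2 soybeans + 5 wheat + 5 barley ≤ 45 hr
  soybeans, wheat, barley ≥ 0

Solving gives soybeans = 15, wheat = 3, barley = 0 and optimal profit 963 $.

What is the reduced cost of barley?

-3.5

Check each constraint at x*: land 78/101 (slack 23); fertilizer 93/93 (tight); labor 45/45 (tight).
Since land is not tight, its dual is 0.
From A_Bᵀ y = c: 5·y_fertilizer + 2·y_labor = 48; 6·y_fertilizer + 5·y_labor = 81.
This yields shadow prices y_fertilizer = 6, y_labor = 9.
Reduced cost of barley: c₃ − yᵀa₃ = 65.5 − (6·4 + 9·5) = 65.5 − 69 = -3.5.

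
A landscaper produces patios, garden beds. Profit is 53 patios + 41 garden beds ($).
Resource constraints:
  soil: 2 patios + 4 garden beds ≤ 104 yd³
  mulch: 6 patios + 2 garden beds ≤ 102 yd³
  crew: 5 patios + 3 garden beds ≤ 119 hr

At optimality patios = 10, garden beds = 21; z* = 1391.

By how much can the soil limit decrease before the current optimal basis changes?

Binding constraints: soil, mulch. The basis is B = [[2,4],[6,2]] with det -20.
Per unit decrease in soil, x* moves by d = (0.1, -0.3).
The basis stays optimal until garden beds reaches 0; allowable decrease = 70 yd³.

70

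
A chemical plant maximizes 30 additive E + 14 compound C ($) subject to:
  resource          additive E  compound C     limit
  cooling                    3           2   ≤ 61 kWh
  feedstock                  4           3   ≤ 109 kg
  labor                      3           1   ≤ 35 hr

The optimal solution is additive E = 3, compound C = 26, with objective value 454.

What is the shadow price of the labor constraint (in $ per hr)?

Check each constraint at x*: cooling 61/61 (tight); feedstock 90/109 (slack 19); labor 35/35 (tight).
Since feedstock is not tight, its dual is 0.
From A_Bᵀ y = c: 3·y_cooling + 3·y_labor = 30; 2·y_cooling + 1·y_labor = 14.
→ y_cooling = 4 and y_labor = 6.
Shadow price of labor = 6.

6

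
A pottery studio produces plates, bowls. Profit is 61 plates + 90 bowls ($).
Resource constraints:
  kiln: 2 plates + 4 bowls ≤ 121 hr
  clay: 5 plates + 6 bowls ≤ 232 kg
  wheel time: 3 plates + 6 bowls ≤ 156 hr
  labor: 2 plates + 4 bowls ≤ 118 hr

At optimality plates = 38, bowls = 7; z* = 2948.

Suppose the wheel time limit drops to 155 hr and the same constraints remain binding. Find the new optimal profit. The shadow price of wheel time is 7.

Δb = -1, so new z* = 2948 + (7)·(-1) = 2948 − 7 = 2941.

2941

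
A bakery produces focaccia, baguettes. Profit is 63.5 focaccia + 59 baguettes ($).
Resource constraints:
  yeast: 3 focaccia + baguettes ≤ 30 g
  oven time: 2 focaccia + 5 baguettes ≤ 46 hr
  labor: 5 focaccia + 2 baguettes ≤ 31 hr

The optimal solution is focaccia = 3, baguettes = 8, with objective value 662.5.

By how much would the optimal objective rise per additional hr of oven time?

8

Binding: oven time and labor. Non-binding: yeast (13 unused).
Since yeast is not tight, its dual is 0.
Dual feasibility on the basic columns requires 2·y_oven time + 5·y_labor = 63.5, 5·y_oven time + 2·y_labor = 59.
This yields shadow prices y_oven time = 8, y_labor = 9.5.
Shadow price of oven time = 8.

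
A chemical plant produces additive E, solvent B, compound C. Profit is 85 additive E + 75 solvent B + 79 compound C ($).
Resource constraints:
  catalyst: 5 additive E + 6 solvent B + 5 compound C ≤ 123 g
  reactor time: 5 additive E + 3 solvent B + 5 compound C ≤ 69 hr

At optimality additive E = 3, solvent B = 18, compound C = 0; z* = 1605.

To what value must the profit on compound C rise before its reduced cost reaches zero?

Both catalyst and reactor time are binding at x*.
Dual feasibility on the basic columns requires 5·y_catalyst + 5·y_reactor time = 85, 6·y_catalyst + 3·y_reactor time = 75.
This yields shadow prices y_catalyst = 8, y_reactor time = 9.
compound C enters the basis when its profit ≥ yᵀa₃ = 8·5 + 9·5 = 85.

85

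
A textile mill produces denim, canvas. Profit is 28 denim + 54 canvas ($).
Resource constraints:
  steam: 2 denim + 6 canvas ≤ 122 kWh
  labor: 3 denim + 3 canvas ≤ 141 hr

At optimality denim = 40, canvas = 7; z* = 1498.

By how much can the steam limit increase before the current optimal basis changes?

Binding constraints: steam, labor. The basis is B = [[2,6],[3,3]] with det -12.
Per unit increase in steam, x* moves by d = (-0.25, 0.25).
The basis stays optimal until denim reaches 0; allowable increase = 160 kWh.

160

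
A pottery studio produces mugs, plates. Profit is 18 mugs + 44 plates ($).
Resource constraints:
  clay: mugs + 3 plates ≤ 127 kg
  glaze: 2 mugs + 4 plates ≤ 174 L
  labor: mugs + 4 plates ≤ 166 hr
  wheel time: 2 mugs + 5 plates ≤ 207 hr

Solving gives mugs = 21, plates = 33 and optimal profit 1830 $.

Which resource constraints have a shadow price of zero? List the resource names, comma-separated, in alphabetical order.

clay, labor

clay: 120/127 (slack 7)
glaze: 174/174 (binding)
labor: 153/166 (slack 13)
wheel time: 207/207 (binding)
By complementary slackness, a constraint with positive slack has shadow price 0 → clay, labor.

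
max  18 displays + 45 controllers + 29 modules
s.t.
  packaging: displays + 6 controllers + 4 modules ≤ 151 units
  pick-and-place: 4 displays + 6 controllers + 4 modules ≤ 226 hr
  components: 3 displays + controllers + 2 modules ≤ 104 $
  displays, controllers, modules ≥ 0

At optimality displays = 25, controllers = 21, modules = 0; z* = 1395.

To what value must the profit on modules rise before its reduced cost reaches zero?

30

At the optimum: packaging uses 151 of 151 (binding); pick-and-place uses 226 of 226 (binding); components uses 96 of 104 (slack = 8).
Slack constraints have shadow price 0 (complementary slackness).
Dual feasibility on the basic columns requires 1·y_packaging + 4·y_pick-and-place = 18, 6·y_packaging + 6·y_pick-and-place = 45.
→ y_packaging = 4 and y_pick-and-place = 3.5.
modules enters the basis when its profit ≥ yᵀa₃ = 4·4 + 3.5·4 = 30.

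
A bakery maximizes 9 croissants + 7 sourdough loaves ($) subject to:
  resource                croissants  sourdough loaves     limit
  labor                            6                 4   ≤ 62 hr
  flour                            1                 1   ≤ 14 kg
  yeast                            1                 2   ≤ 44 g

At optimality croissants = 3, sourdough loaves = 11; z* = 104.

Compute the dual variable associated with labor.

Check each constraint at x*: labor 62/62 (tight); flour 14/14 (tight); yeast 25/44 (slack 19).
Slack constraints have shadow price 0 (complementary slackness).
From A_Bᵀ y = c: 6·y_labor + 1·y_flour = 9; 4·y_labor + 1·y_flour = 7.
This yields shadow prices y_labor = 1, y_flour = 3.
Shadow price of labor = 1.

1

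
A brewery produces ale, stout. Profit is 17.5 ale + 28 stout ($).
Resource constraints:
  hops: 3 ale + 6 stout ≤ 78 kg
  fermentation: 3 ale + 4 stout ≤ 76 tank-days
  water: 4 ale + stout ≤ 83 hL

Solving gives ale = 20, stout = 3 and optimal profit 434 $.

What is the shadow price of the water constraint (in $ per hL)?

Check each constraint at x*: hops 78/78 (tight); fermentation 72/76 (slack 4); water 83/83 (tight).
Since fermentation is not tight, its dual is 0.
Dual feasibility on the basic columns requires 3·y_hops + 4·y_water = 17.5, 6·y_hops + 1·y_water = 28.
→ y_hops = 4.5 and y_water = 1.
Shadow price of water = 1.

1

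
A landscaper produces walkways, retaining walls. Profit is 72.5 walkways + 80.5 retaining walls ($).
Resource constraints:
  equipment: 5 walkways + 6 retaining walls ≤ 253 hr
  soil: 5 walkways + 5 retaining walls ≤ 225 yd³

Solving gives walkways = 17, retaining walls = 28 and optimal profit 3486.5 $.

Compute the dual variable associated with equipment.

8

Both equipment and soil are binding at x*.
From A_Bᵀ y = c: 5·y_equipment + 5·y_soil = 72.5; 6·y_equipment + 5·y_soil = 80.5.
This yields shadow prices y_equipment = 8, y_soil = 6.5.
Shadow price of equipment = 8.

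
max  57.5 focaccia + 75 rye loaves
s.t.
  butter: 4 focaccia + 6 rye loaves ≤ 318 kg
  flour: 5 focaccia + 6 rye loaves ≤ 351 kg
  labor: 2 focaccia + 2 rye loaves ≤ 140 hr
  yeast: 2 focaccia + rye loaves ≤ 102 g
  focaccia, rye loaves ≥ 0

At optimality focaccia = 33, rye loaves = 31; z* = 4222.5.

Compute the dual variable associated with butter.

5

Binding: butter and flour. Non-binding: labor (12 unused), yeast (5 unused).
Since labor, yeast are not tight, their duals are 0.
The binding rows give the dual system: 4·y_butter + 5·y_flour = 57.5 and 6·y_butter + 6·y_flour = 75.
This yields shadow prices y_butter = 5, y_flour = 7.5.
Shadow price of butter = 5.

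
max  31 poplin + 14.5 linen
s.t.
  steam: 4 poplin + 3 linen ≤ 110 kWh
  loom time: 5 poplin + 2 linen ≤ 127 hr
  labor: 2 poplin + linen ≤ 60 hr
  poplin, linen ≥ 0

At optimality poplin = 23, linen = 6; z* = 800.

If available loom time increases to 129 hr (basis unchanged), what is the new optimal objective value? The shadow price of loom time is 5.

810

Δb = 2, so new z* = 800 + (5)·(2) = 800 + 10 = 810.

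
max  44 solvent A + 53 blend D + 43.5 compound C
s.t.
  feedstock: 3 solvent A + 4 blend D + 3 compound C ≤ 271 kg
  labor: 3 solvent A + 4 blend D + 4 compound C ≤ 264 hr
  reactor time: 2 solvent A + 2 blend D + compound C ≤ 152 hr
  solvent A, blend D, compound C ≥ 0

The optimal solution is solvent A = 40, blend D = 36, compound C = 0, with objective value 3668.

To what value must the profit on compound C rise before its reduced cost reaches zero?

Binding: labor and reactor time. Non-binding: feedstock (7 unused).
By complementary slackness, y = 0 for the non-binding constraint.
The binding rows give the dual system: 3·y_labor + 2·y_reactor time = 44 and 4·y_labor + 2·y_reactor time = 53.
This yields shadow prices y_labor = 9, y_reactor time = 8.5.
compound C enters the basis when its profit ≥ yᵀa₃ = 9·4 + 8.5·1 = 44.5.

44.5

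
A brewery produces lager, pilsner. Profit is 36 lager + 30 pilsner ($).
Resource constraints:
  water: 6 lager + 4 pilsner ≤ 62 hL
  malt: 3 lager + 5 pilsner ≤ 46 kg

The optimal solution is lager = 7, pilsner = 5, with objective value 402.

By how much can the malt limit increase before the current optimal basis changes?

Binding constraints: water, malt. The basis is B = [[6,4],[3,5]] with det 18.
Per unit increase in malt, x* moves by d = (-0.2222, 0.3333).
The basis stays optimal until lager reaches 0; allowable increase = 31.5 kg.

31.5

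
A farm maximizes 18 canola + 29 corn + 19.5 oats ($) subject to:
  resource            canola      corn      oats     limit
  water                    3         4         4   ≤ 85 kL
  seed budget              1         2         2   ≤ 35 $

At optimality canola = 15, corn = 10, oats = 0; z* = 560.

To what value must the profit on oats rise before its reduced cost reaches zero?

Check each constraint at x*: water 85/85 (tight); seed budget 35/35 (tight).
From A_Bᵀ y = c: 3·y_water + 1·y_seed budget = 18; 4·y_water + 2·y_seed budget = 29.
→ y_water = 3.5 and y_seed budget = 7.5.
oats enters the basis when its profit ≥ yᵀa₃ = 3.5·4 + 7.5·2 = 29.

29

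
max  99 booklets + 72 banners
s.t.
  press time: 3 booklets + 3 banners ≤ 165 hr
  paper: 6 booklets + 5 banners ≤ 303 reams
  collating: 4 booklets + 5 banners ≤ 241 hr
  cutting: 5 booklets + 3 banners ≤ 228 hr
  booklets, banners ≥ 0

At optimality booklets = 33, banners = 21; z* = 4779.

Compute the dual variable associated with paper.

At the optimum: press time uses 162 of 165 (slack = 3); paper uses 303 of 303 (binding); collating uses 237 of 241 (slack = 4); cutting uses 228 of 228 (binding).
Since press time, collating are not tight, their duals are 0.
Dual feasibility on the basic columns requires 6·y_paper + 5·y_cutting = 99, 5·y_paper + 3·y_cutting = 72.
Solving: y_paper = 9, y_cutting = 9.
Shadow price of paper = 9.

9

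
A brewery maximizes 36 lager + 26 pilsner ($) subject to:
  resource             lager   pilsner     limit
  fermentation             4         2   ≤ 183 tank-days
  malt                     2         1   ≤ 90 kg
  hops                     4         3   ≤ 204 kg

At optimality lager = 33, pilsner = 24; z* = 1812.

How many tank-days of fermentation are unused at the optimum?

3

fermentation used = 4·33 + 2·24 = 180; slack = 183 − 180 = 3.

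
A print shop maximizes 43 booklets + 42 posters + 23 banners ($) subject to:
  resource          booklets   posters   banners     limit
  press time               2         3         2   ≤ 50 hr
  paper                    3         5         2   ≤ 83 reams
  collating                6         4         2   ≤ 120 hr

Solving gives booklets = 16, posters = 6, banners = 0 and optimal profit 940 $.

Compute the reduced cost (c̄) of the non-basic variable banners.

-2

Binding: press time and collating. Non-binding: paper (5 unused).
Slack constraints have shadow price 0 (complementary slackness).
The binding rows give the dual system: 2·y_press time + 6·y_collating = 43 and 3·y_press time + 4·y_collating = 42.
Solving: y_press time = 8, y_collating = 4.5.
Reduced cost of banners: c₃ − yᵀa₃ = 23 − (8·2 + 4.5·2) = 23 − 25 = -2.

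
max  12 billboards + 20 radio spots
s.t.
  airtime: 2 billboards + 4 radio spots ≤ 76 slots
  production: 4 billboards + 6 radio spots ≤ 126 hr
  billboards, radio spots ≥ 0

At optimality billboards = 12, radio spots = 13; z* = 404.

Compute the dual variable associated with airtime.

2

Both airtime and production are binding at x*.
Dual feasibility on the basic columns requires 2·y_airtime + 4·y_production = 12, 4·y_airtime + 6·y_production = 20.
This yields shadow prices y_airtime = 2, y_production = 2.
Shadow price of airtime = 2.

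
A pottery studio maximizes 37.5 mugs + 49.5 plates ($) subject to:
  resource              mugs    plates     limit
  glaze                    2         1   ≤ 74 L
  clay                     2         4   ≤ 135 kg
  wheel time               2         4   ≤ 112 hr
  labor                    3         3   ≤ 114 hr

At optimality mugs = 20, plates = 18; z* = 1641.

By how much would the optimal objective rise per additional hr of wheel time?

6

Check each constraint at x*: glaze 58/74 (slack 16); clay 112/135 (slack 23); wheel time 112/112 (tight); labor 114/114 (tight).
Since glaze, clay are not tight, their duals are 0.
From A_Bᵀ y = c: 2·y_wheel time + 3·y_labor = 37.5; 4·y_wheel time + 3·y_labor = 49.5.
This yields shadow prices y_wheel time = 6, y_labor = 8.5.
Shadow price of wheel time = 6.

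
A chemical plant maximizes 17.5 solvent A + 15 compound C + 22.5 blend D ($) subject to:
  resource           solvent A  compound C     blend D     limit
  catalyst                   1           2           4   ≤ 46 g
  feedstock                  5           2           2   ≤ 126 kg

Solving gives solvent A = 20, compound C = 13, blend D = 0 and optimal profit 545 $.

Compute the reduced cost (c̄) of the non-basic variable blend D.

-2.5

Check each constraint at x*: catalyst 46/46 (tight); feedstock 126/126 (tight).
From A_Bᵀ y = c: 1·y_catalyst + 5·y_feedstock = 17.5; 2·y_catalyst + 2·y_feedstock = 15.
→ y_catalyst = 5 and y_feedstock = 2.5.
Reduced cost of blend D: c₃ − yᵀa₃ = 22.5 − (5·4 + 2.5·2) = 22.5 − 25 = -2.5.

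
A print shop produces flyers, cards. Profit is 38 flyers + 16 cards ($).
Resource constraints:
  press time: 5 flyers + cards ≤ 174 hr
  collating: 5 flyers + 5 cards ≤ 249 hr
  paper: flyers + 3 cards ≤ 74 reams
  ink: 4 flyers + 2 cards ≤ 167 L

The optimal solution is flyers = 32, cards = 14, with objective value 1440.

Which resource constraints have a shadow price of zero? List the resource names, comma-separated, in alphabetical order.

press time: 174/174 (binding)
collating: 230/249 (slack 19)
paper: 74/74 (binding)
ink: 156/167 (slack 11)
By complementary slackness, a constraint with positive slack has shadow price 0 → collating, ink.

collating, ink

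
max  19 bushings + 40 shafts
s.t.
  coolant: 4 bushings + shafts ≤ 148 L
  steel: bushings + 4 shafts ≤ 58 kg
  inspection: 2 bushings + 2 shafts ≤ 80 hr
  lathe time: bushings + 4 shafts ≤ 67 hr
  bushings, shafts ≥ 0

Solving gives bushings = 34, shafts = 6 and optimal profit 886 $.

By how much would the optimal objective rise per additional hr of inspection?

Binding: steel and inspection. Non-binding: coolant (6 unused), lathe time (9 unused).
Since coolant, lathe time are not tight, their duals are 0.
The binding rows give the dual system: 1·y_steel + 2·y_inspection = 19 and 4·y_steel + 2·y_inspection = 40.
Solving: y_steel = 7, y_inspection = 6.
Shadow price of inspection = 6.

6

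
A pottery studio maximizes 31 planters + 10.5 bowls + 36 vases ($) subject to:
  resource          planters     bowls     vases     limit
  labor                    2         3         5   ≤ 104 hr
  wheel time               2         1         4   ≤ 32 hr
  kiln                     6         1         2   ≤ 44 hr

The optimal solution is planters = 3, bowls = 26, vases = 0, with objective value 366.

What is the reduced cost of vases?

At the optimum: labor uses 84 of 104 (slack = 20); wheel time uses 32 of 32 (binding); kiln uses 44 of 44 (binding).
Since labor is not tight, its dual is 0.
From A_Bᵀ y = c: 2·y_wheel time + 6·y_kiln = 31; 1·y_wheel time + 1·y_kiln = 10.5.
Solving: y_wheel time = 8, y_kiln = 2.5.
Reduced cost of vases: c₃ − yᵀa₃ = 36 − (8·4 + 2.5·2) = 36 − 37 = -1.

-1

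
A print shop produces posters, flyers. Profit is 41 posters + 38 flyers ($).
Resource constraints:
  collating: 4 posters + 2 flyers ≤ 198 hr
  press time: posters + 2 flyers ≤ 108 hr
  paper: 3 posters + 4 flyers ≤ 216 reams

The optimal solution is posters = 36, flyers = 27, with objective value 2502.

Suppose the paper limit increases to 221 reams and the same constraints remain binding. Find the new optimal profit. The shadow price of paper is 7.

Δb = 5, so new z* = 2502 + (7)·(5) = 2502 + 35 = 2537.

2537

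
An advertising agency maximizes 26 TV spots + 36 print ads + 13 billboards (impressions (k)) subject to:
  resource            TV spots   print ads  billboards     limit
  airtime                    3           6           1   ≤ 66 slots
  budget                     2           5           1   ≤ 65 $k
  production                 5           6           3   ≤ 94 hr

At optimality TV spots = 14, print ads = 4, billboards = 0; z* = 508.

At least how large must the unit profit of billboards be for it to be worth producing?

Check each constraint at x*: airtime 66/66 (tight); budget 48/65 (slack 17); production 94/94 (tight).
Slack constraints have shadow price 0 (complementary slackness).
Dual feasibility on the basic columns requires 3·y_airtime + 5·y_production = 26, 6·y_airtime + 6·y_production = 36.
This yields shadow prices y_airtime = 2, y_production = 4.
billboards enters the basis when its profit ≥ yᵀa₃ = 2·1 + 4·3 = 14.

14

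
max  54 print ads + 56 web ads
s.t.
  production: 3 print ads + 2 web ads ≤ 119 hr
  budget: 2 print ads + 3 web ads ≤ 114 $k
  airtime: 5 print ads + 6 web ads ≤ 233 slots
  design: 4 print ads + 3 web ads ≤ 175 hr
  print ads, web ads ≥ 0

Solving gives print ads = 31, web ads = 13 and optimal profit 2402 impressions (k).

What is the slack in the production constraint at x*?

production used = 3·31 + 2·13 = 119; slack = 119 − 119 = 0.

0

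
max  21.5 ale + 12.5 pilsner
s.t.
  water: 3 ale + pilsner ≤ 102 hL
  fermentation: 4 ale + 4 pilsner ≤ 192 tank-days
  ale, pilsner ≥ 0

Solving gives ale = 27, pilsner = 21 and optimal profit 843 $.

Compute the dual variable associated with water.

4.5

Both water and fermentation are binding at x*.
The binding rows give the dual system: 3·y_water + 4·y_fermentation = 21.5 and 1·y_water + 4·y_fermentation = 12.5.
Solving: y_water = 4.5, y_fermentation = 2.
Shadow price of water = 4.5.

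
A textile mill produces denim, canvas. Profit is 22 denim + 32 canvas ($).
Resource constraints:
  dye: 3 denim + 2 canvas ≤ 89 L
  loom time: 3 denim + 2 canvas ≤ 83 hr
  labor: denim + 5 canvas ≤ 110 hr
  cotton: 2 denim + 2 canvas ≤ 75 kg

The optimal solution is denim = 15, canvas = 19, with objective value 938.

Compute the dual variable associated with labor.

4

Binding: loom time and labor. Non-binding: dye (6 unused), cotton (7 unused).
Slack constraints have shadow price 0 (complementary slackness).
From A_Bᵀ y = c: 3·y_loom time + 1·y_labor = 22; 2·y_loom time + 5·y_labor = 32.
→ y_loom time = 6 and y_labor = 4.
Shadow price of labor = 4.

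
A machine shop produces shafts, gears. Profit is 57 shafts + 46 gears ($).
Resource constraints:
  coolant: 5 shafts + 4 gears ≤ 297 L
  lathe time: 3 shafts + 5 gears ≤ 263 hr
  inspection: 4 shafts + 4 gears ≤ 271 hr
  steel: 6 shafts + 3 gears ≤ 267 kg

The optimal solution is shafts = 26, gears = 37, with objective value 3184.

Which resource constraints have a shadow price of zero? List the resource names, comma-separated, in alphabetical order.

coolant: 278/297 (slack 19)
lathe time: 263/263 (binding)
inspection: 252/271 (slack 19)
steel: 267/267 (binding)
By complementary slackness, a constraint with positive slack has shadow price 0 → coolant, inspection.

coolant, inspection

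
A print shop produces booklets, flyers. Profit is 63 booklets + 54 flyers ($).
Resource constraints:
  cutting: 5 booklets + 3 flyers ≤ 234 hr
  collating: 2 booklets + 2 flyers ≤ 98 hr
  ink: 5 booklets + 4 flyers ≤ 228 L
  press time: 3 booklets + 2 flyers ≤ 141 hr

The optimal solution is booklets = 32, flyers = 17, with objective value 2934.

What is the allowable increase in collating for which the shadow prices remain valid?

Binding constraints: collating, ink. The basis is B = [[2,2],[5,4]] with det -2.
Per unit increase in collating, x* moves by d = (-2, 2.5).
The basis stays optimal until booklets reaches 0; allowable increase = 16 hr.

16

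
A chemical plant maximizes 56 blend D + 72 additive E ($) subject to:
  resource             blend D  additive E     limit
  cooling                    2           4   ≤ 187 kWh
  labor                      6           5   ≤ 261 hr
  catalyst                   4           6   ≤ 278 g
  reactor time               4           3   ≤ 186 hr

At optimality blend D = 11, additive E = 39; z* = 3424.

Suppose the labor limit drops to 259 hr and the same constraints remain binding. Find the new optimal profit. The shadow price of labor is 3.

3418

Δb = -2, so new z* = 3424 + (3)·(-2) = 3424 − 6 = 3418.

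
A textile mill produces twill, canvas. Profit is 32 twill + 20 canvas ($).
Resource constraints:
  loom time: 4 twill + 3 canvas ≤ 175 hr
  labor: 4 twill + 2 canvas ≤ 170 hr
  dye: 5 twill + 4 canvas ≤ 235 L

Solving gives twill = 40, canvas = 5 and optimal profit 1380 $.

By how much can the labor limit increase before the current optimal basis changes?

Binding constraints: loom time, labor. The basis is B = [[4,3],[4,2]] with det -4.
Per unit increase in labor, x* moves by d = (0.75, -1).
The basis stays optimal until canvas reaches 0; allowable increase = 5 hr.

5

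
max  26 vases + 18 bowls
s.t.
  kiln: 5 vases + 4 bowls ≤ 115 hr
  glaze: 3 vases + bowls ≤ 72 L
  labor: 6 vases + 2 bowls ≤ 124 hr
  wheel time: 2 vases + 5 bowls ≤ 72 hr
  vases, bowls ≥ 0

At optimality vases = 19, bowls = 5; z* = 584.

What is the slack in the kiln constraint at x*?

kiln used = 5·19 + 4·5 = 115; slack = 115 − 115 = 0.

0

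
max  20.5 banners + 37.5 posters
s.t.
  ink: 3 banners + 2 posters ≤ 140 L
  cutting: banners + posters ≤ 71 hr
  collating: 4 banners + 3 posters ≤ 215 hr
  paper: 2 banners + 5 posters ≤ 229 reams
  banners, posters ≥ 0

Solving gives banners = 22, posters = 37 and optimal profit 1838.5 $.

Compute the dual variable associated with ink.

2.5

At the optimum: ink uses 140 of 140 (binding); cutting uses 59 of 71 (slack = 12); collating uses 199 of 215 (slack = 16); paper uses 229 of 229 (binding).
Slack constraints have shadow price 0 (complementary slackness).
Dual feasibility on the basic columns requires 3·y_ink + 2·y_paper = 20.5, 2·y_ink + 5·y_paper = 37.5.
Solving: y_ink = 2.5, y_paper = 6.5.
Shadow price of ink = 2.5.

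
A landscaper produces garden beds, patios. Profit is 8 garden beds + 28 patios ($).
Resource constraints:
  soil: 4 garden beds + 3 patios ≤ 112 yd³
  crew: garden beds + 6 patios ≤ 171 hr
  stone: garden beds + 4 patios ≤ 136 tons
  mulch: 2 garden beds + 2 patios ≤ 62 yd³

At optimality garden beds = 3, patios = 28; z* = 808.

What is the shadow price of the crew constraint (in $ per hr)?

4

At the optimum: soil uses 96 of 112 (slack = 16); crew uses 171 of 171 (binding); stone uses 115 of 136 (slack = 21); mulch uses 62 of 62 (binding).
By complementary slackness, y = 0 for the non-binding constraints.
From A_Bᵀ y = c: 1·y_crew + 2·y_mulch = 8; 6·y_crew + 2·y_mulch = 28.
→ y_crew = 4 and y_mulch = 2.
Shadow price of crew = 4.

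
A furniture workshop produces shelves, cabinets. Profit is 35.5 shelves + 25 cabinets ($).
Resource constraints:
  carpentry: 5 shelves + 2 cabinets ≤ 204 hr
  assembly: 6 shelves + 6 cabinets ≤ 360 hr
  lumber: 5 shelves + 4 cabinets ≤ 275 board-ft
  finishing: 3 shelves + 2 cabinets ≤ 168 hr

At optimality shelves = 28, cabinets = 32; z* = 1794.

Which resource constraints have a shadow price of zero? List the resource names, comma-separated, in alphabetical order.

carpentry: 204/204 (binding)
assembly: 360/360 (binding)
lumber: 268/275 (slack 7)
finishing: 148/168 (slack 20)
By complementary slackness, a constraint with positive slack has shadow price 0 → finishing, lumber.

finishing, lumber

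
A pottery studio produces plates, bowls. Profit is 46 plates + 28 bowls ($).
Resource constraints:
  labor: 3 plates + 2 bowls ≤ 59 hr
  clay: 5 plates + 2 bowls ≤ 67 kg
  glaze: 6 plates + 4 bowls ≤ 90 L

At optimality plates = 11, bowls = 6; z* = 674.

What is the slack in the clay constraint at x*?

clay used = 5·11 + 2·6 = 67; slack = 67 − 67 = 0.

0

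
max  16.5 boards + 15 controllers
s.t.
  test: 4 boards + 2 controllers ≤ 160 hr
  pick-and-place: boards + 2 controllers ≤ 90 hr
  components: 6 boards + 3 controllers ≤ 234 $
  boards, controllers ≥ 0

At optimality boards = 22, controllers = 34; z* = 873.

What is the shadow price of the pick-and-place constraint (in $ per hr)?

Binding: pick-and-place and components. Non-binding: test (4 unused).
By complementary slackness, y = 0 for the non-binding constraint.
From A_Bᵀ y = c: 1·y_pick-and-place + 6·y_components = 16.5; 2·y_pick-and-place + 3·y_components = 15.
Solving: y_pick-and-place = 4.5, y_components = 2.
Shadow price of pick-and-place = 4.5.

4.5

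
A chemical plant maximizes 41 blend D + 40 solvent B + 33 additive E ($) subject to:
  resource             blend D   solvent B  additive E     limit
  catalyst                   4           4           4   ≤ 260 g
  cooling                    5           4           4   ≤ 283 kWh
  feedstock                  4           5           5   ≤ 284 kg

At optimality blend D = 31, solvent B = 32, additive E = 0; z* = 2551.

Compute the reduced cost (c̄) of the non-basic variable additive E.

Check each constraint at x*: catalyst 252/260 (slack 8); cooling 283/283 (tight); feedstock 284/284 (tight).
Slack constraints have shadow price 0 (complementary slackness).
From A_Bᵀ y = c: 5·y_cooling + 4·y_feedstock = 41; 4·y_cooling + 5·y_feedstock = 40.
Solving: y_cooling = 5, y_feedstock = 4.
Reduced cost of additive E: c₃ − yᵀa₃ = 33 − (5·4 + 4·5) = 33 − 40 = -7.

-7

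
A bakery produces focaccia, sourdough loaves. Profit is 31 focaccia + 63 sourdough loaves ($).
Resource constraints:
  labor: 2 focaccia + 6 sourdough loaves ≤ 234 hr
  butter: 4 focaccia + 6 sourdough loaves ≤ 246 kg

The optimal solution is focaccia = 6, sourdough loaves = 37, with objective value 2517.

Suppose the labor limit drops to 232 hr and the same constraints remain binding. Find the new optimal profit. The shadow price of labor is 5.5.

2506

Δb = -2, so new z* = 2517 + (5.5)·(-2) = 2517 − 11 = 2506.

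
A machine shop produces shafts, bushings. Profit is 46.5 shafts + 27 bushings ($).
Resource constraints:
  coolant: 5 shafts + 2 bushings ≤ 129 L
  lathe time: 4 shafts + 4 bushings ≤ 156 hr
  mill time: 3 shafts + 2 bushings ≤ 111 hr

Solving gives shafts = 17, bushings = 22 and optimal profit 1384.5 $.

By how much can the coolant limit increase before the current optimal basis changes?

Binding constraints: coolant, lathe time. The basis is B = [[5,2],[4,4]] with det 12.
Per unit increase in coolant, x* moves by d = (0.3333, -0.3333).
The basis stays optimal until mill time becomes binding; allowable increase = 48 L.

48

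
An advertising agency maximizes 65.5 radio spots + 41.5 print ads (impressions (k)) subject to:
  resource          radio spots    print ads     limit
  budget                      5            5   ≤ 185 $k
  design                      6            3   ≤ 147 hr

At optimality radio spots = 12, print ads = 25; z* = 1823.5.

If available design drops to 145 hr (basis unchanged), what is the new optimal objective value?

1807.5

At the optimum: budget uses 185 of 185 (binding); design uses 147 of 147 (binding).
Dual feasibility on the basic columns requires 5·y_budget + 6·y_design = 65.5, 5·y_budget + 3·y_design = 41.5.
Solving: y_budget = 3.5, y_design = 8.
Δz = y_design·Δb = 8 × (-2) = -16, so new z* = 1823.5 − 16 = 1807.5.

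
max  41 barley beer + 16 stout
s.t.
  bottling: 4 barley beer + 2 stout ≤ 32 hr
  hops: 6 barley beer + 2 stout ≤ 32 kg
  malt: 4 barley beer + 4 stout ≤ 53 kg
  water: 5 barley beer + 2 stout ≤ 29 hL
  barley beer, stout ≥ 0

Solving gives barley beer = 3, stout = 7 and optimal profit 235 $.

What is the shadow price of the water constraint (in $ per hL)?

Check each constraint at x*: bottling 26/32 (slack 6); hops 32/32 (tight); malt 40/53 (slack 13); water 29/29 (tight).
Slack constraints have shadow price 0 (complementary slackness).
Dual feasibility on the basic columns requires 6·y_hops + 5·y_water = 41, 2·y_hops + 2·y_water = 16.
→ y_hops = 1 and y_water = 7.
Shadow price of water = 7.

7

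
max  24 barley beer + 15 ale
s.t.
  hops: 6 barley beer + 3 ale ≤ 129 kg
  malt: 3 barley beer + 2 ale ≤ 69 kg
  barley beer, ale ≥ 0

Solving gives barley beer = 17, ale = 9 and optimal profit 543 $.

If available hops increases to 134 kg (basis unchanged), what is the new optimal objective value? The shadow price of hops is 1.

Δb = 5, so new z* = 543 + (1)·(5) = 543 + 5 = 548.

548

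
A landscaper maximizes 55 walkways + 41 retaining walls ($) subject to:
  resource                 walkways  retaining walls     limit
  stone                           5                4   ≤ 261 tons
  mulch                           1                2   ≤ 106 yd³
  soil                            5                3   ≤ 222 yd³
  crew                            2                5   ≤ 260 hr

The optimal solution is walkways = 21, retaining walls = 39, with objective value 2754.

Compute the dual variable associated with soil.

Check each constraint at x*: stone 261/261 (tight); mulch 99/106 (slack 7); soil 222/222 (tight); crew 237/260 (slack 23).
Since mulch, crew are not tight, their duals are 0.
The binding rows give the dual system: 5·y_stone + 5·y_soil = 55 and 4·y_stone + 3·y_soil = 41.
Solving: y_stone = 8, y_soil = 3.
Shadow price of soil = 3.

3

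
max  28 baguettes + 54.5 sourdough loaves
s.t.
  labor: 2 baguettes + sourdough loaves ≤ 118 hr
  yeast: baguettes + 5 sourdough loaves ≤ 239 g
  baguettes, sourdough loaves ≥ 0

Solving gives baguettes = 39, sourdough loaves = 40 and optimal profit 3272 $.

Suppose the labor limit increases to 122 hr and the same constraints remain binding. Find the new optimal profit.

3310

At the optimum: labor uses 118 of 118 (binding); yeast uses 239 of 239 (binding).
Dual feasibility on the basic columns requires 2·y_labor + 1·y_yeast = 28, 1·y_labor + 5·y_yeast = 54.5.
Solving: y_labor = 9.5, y_yeast = 9.
Δz = y_labor·Δb = 9.5 × (4) = 38, so new z* = 3272 + 38 = 3310.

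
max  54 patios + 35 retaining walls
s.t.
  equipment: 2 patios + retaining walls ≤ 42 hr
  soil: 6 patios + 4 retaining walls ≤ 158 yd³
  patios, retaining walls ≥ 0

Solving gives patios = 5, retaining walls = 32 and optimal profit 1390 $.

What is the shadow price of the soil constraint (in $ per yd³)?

8

At the optimum: equipment uses 42 of 42 (binding); soil uses 158 of 158 (binding).
From A_Bᵀ y = c: 2·y_equipment + 6·y_soil = 54; 1·y_equipment + 4·y_soil = 35.
→ y_equipment = 3 and y_soil = 8.
Shadow price of soil = 8.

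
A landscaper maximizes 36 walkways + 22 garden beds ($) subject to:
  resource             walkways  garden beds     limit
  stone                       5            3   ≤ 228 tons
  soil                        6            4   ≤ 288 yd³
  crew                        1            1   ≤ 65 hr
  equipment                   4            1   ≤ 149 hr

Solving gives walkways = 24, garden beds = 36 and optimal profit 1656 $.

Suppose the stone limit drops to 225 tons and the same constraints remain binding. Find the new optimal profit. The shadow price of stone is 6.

Δb = -3, so new z* = 1656 + (6)·(-3) = 1656 − 18 = 1638.

1638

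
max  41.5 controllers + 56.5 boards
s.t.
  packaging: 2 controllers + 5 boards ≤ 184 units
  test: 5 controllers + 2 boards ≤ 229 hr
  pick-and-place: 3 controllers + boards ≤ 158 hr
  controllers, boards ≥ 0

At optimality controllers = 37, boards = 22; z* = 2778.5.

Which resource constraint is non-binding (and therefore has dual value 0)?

packaging: 184/184 (binding)
test: 229/229 (binding)
pick-and-place: 133/158 (slack 25)
By complementary slackness, a constraint with positive slack has shadow price 0 → pick-and-place.

pick-and-place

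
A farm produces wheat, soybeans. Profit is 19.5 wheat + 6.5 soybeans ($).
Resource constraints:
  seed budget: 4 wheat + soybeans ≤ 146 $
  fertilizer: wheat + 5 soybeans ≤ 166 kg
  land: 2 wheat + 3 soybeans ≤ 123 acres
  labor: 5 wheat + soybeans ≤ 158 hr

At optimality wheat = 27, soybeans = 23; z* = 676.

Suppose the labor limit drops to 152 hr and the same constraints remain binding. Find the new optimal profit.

655

At the optimum: seed budget uses 131 of 146 (slack = 15); fertilizer uses 142 of 166 (slack = 24); land uses 123 of 123 (binding); labor uses 158 of 158 (binding).
Since seed budget, fertilizer are not tight, their duals are 0.
Dual feasibility on the basic columns requires 2·y_land + 5·y_labor = 19.5, 3·y_land + 1·y_labor = 6.5.
Solving: y_land = 1, y_labor = 3.5.
Δz = y_labor·Δb = 3.5 × (-6) = -21, so new z* = 676 − 21 = 655.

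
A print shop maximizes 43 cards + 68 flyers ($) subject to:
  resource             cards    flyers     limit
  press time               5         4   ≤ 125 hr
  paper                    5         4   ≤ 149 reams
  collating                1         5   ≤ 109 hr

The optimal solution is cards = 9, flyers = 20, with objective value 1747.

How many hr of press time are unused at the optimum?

0

press time used = 5·9 + 4·20 = 125; slack = 125 − 125 = 0.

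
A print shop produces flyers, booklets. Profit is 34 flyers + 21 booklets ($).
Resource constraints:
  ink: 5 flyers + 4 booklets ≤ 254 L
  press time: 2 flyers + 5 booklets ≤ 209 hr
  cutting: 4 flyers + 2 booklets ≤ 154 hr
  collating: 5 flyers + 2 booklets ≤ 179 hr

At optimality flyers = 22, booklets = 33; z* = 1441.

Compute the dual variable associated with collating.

0

At the optimum: ink uses 242 of 254 (slack = 12); press time uses 209 of 209 (binding); cutting uses 154 of 154 (binding); collating uses 176 of 179 (slack = 3).
Since ink, collating are not tight, their duals are 0.
From A_Bᵀ y = c: 2·y_press time + 4·y_cutting = 34; 5·y_press time + 2·y_cutting = 21.
→ y_press time = 1 and y_cutting = 8.
Shadow price of collating = 0.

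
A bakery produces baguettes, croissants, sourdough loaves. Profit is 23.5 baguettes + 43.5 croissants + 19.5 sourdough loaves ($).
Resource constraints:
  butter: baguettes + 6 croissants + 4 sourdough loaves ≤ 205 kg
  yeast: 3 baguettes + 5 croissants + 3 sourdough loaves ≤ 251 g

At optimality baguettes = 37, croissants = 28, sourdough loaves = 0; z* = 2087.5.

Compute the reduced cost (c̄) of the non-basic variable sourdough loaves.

-7

At the optimum: butter uses 205 of 205 (binding); yeast uses 251 of 251 (binding).
Dual feasibility on the basic columns requires 1·y_butter + 3·y_yeast = 23.5, 6·y_butter + 5·y_yeast = 43.5.
This yields shadow prices y_butter = 1, y_yeast = 7.5.
Reduced cost of sourdough loaves: c₃ − yᵀa₃ = 19.5 − (1·4 + 7.5·3) = 19.5 − 26.5 = -7.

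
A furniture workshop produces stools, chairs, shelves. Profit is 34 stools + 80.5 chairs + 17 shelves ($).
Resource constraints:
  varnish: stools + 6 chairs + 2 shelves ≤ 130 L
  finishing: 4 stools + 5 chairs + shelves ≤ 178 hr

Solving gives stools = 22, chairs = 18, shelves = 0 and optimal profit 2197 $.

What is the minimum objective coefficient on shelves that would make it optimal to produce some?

22.5

At the optimum: varnish uses 130 of 130 (binding); finishing uses 178 of 178 (binding).
The binding rows give the dual system: 1·y_varnish + 4·y_finishing = 34 and 6·y_varnish + 5·y_finishing = 80.5.
Solving: y_varnish = 8, y_finishing = 6.5.
shelves enters the basis when its profit ≥ yᵀa₃ = 8·2 + 6.5·1 = 22.5.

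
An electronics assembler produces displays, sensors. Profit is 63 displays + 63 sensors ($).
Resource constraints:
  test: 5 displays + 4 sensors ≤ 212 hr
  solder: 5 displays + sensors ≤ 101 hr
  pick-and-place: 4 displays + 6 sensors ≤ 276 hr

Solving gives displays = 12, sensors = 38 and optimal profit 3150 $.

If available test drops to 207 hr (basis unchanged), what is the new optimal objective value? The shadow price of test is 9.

3105

Δb = -5, so new z* = 3150 + (9)·(-5) = 3150 − 45 = 3105.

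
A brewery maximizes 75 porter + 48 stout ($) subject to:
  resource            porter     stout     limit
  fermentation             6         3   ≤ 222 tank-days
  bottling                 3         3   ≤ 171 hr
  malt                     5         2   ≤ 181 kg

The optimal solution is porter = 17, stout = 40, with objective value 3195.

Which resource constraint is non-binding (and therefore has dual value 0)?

fermentation: 222/222 (binding)
bottling: 171/171 (binding)
malt: 165/181 (slack 16)
By complementary slackness, a constraint with positive slack has shadow price 0 → malt.

malt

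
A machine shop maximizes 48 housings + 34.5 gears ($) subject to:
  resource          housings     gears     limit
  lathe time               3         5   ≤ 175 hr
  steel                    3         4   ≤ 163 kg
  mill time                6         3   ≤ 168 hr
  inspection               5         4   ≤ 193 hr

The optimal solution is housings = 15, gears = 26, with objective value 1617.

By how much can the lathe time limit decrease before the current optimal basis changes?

Binding constraints: lathe time, mill time. The basis is B = [[3,5],[6,3]] with det -21.
Per unit decrease in lathe time, x* moves by d = (0.1429, -0.2857).
The basis stays optimal until gears reaches 0; allowable decrease = 91 hr.

91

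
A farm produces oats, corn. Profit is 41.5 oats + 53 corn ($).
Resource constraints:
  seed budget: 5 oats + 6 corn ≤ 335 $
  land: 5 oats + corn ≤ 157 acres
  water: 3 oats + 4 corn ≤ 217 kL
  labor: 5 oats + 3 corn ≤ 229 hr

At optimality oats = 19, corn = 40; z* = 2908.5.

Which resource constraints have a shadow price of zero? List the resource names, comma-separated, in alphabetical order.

seed budget: 335/335 (binding)
land: 135/157 (slack 22)
water: 217/217 (binding)
labor: 215/229 (slack 14)
By complementary slackness, a constraint with positive slack has shadow price 0 → labor, land.

labor, land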